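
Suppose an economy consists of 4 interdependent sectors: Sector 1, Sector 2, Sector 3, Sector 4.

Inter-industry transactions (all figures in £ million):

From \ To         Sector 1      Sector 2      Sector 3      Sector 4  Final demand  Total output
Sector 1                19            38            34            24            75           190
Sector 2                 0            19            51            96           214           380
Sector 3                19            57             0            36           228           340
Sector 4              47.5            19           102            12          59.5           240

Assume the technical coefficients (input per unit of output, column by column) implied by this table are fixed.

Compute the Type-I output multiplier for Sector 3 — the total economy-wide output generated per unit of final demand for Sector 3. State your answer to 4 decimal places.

m_3 = 2.1580

Technical coefficients a_ij = z_ij / X_j:
  a_11 = 19/190 = 0.10, a_21 = 0/190 = 0.00, a_31 = 19/190 = 0.10, a_41 = 47.5/190 = 0.25
  a_12 = 38/380 = 0.10, a_22 = 19/380 = 0.05, a_32 = 57/380 = 0.15, a_42 = 19/380 = 0.05
  a_13 = 34/340 = 0.10, a_23 = 51/340 = 0.15, a_33 = 0/340 = 0.00, a_43 = 102/340 = 0.30
  a_14 = 24/240 = 0.10, a_24 = 96/240 = 0.40, a_34 = 36/240 = 0.15, a_44 = 12/240 = 0.05
I − A =
  [   0.90    -0.10    -0.10    -0.10]
  [   0.00     0.95    -0.15    -0.40]
  [  -0.10    -0.15     1.00    -0.15]
  [  -0.25    -0.05    -0.30     0.95]
Compute the cofactors C_ij = (−1)^(i+j)·(3×3 minor ij) of I−A; the adjugate is their transpose:
adj(I−A) = Cᵀ =
  [ 0.799250   0.115000   0.143750   0.155250]
  [ 0.131875   0.773250   0.242500   0.377750]
  [ 0.138875   0.145000   0.760500   0.195750]
  [ 0.261125   0.116750   0.290750   0.823750]
det(I−A) = Σ_j (I−A)_1j·C_1j = (0.90)(0.799250) + (-0.10)(0.131875) + (-0.10)(0.138875) + (-0.10)(0.261125) = 0.6661375
(I − A)⁻¹ = adj(I−A) / det(I−A) ≈
  [   1.19983     0.17264     0.21580     0.23306]
  [   0.19797     1.16080     0.36404     0.56708]
  [   0.20848     0.21767     1.14166     0.29386]
  [   0.39200     0.17526     0.43647     1.23661]
The output multiplier for sector j is the column-j sum of the Leontief inverse (I − A)⁻¹ = adj(I−A) / det(I−A).
Column 3 of adj(I−A): (0.143750, 0.242500, 0.760500, 0.290750); det(I−A) = 0.6661375.
m_3 = (0.143750 + 0.242500 + 0.760500 + 0.290750) / 0.6661375 = 1.4375 / 0.6661375 ≈ 2.1580.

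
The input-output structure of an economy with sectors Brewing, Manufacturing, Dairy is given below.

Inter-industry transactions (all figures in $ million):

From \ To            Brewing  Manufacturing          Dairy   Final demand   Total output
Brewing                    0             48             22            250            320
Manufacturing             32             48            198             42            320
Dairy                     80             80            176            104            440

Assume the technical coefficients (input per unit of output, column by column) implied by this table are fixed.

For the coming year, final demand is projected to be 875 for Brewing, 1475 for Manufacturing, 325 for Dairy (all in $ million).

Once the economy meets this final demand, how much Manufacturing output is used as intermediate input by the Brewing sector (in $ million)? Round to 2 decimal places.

Technical coefficients a_ij = z_ij / X_j:
  a_11 = 0/320 = 0.00, a_21 = 32/320 = 0.10, a_31 = 80/320 = 0.25
  a_12 = 48/320 = 0.15, a_22 = 48/320 = 0.15, a_32 = 80/320 = 0.25
  a_13 = 22/440 = 0.05, a_23 = 198/440 = 0.45, a_33 = 176/440 = 0.40
I − A =
  [   1.00    -0.15    -0.05]
  [  -0.10     0.85    -0.45]
  [  -0.25    -0.25     0.60]
Cofactors of I−A, C_ij = (−1)^(i+j)·(minor ij) (rows/columns in the sector order above):
  C_11 = (0.85)(0.60) − (-0.45)(-0.25) = 0.3975
  C_12 = −[(-0.10)(0.60) − (-0.45)(-0.25)] = 0.1725
  C_13 = (-0.10)(-0.25) − (0.85)(-0.25) = 0.2375
  C_21 = −[(-0.15)(0.60) − (-0.05)(-0.25)] = 0.1025
  C_22 = (1.00)(0.60) − (-0.05)(-0.25) = 0.5875
  C_23 = −[(1.00)(-0.25) − (-0.15)(-0.25)] = 0.2875
  C_31 = (-0.15)(-0.45) − (-0.05)(0.85) = 0.1100
  C_32 = −[(1.00)(-0.45) − (-0.05)(-0.10)] = 0.4550
  C_33 = (1.00)(0.85) − (-0.15)(-0.10) = 0.8350
det(I−A) = Σ_j (I−A)_1j·C_1j = (1.00)(0.3975) + (-0.15)(0.1725) + (-0.05)(0.2375) = 0.35975
adj(I−A) = Cᵀ =
  [ 0.3975   0.1025   0.1100]
  [ 0.1725   0.5875   0.4550]
  [ 0.2375   0.2875   0.8350]
(I − A)⁻¹ = adj(I−A) / det(I−A) ≈
  [   1.1049     0.2849     0.3058]
  [   0.4795     1.6331     1.2648]
  [   0.6602     0.7992     2.3211]
First solve x = (I − A)⁻¹ d = adj(I−A)·d / det(I−A); in particular x_1 = (0.3975·875 + 0.1025·1475 + 0.1100·325) / 0.35975 = 534.75 / 0.35975 ≈ 1486.4489.
Intermediate flow from 2 to 1: z_21 = a_21 · x_1 = 0.10 × 534.75 / 0.35975 = 53.475 / 0.35975 ≈ 148.64.

z_21 = 148.64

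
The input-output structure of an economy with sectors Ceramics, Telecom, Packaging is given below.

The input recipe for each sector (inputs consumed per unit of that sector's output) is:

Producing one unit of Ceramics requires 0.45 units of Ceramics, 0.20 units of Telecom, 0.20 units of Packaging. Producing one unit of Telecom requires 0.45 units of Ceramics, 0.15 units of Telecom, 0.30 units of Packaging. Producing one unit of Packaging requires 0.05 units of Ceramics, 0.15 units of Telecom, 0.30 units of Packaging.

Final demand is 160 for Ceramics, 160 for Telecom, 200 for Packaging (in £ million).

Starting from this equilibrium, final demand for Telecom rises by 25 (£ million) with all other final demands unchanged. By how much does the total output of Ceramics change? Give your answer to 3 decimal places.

Δx_1 = 38.462

I − A =
  [   0.55    -0.45    -0.05]
  [  -0.20     0.85    -0.15]
  [  -0.20    -0.30     0.70]
Cofactors of I−A, C_ij = (−1)^(i+j)·(minor ij) (rows/columns in the sector order above):
  C_11 = (0.85)(0.70) − (-0.15)(-0.30) = 0.5500
  C_12 = −[(-0.20)(0.70) − (-0.15)(-0.20)] = 0.1700
  C_13 = (-0.20)(-0.30) − (0.85)(-0.20) = 0.2300
  C_21 = −[(-0.45)(0.70) − (-0.05)(-0.30)] = 0.3300
  C_22 = (0.55)(0.70) − (-0.05)(-0.20) = 0.3750
  C_23 = −[(0.55)(-0.30) − (-0.45)(-0.20)] = 0.2550
  C_31 = (-0.45)(-0.15) − (-0.05)(0.85) = 0.1100
  C_32 = −[(0.55)(-0.15) − (-0.05)(-0.20)] = 0.0925
  C_33 = (0.55)(0.85) − (-0.45)(-0.20) = 0.3775
det(I−A) = Σ_j (I−A)_1j·C_1j = (0.55)(0.5500) + (-0.45)(0.1700) + (-0.05)(0.2300) = 0.2145
adj(I−A) = Cᵀ =
  [ 0.5500   0.3300   0.1100]
  [ 0.1700   0.3750   0.0925]
  [ 0.2300   0.2550   0.3775]
(I − A)⁻¹ = adj(I−A) / det(I−A) ≈
  [   2.5641     1.5385     0.5128]
  [   0.7925     1.7483     0.4312]
  [   1.0723     1.1888     1.7599]
Δx = (I − A)⁻¹ Δd with Δd having +25 in the Telecom component and 0 elsewhere.
So Δx_1 = L_12 · (+25), where L_12 = adj(I−A)_12 / det(I−A) = 0.3300 / 0.2145.
Δx_1 = 0.3300 × (+25) / 0.2145 = 8.25 / 0.2145 ≈ 38.462.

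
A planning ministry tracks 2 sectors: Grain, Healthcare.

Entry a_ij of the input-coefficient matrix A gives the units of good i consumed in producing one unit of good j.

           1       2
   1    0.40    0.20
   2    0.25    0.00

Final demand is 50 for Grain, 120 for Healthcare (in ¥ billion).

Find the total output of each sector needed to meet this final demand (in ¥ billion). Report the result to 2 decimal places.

x_1 = 134.55, x_2 = 153.64

I − A =
  [   0.60    -0.20]
  [  -0.25     1.00]
det(I−A) = (0.60)(1.00) − (-0.20)(-0.25) = 0.5500
adj(I−A) = [[1.00, 0.20], [0.25, 0.60]]
(I − A)⁻¹ = adj(I−A) / det(I−A) ≈
  [   1.8182     0.3636]
  [   0.4545     1.0909]
x = (I − A)⁻¹ d = adj(I−A)·d / det(I−A), with det(I−A) = 0.5500:
  x_1 = (1.00·50 + 0.20·120) / 0.5500 = 74.00 / 0.5500 ≈ 134.55
  x_2 = (0.25·50 + 0.60·120) / 0.5500 = 84.50 / 0.5500 ≈ 153.64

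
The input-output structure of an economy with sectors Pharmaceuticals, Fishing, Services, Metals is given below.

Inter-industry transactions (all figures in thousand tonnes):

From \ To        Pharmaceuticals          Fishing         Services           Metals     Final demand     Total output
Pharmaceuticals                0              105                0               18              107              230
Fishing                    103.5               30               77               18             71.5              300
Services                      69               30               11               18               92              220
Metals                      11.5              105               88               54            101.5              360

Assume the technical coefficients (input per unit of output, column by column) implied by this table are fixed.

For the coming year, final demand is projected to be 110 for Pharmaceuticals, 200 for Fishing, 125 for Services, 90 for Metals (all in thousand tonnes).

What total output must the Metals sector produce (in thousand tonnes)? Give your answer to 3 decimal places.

Technical coefficients a_ij = z_ij / X_j:
  a_PP = 0/230 = 0.00, a_FP = 103.5/230 = 0.45, a_SP = 69/230 = 0.30, a_MP = 11.5/230 = 0.05
  a_PF = 105/300 = 0.35, a_FF = 30/300 = 0.10, a_SF = 30/300 = 0.10, a_MF = 105/300 = 0.35
  a_PS = 0/220 = 0.00, a_FS = 77/220 = 0.35, a_SS = 11/220 = 0.05, a_MS = 88/220 = 0.40
  a_PM = 18/360 = 0.05, a_FM = 18/360 = 0.05, a_SM = 18/360 = 0.05, a_MM = 54/360 = 0.15
I − A =
  [   1.00    -0.35     0.00    -0.05]
  [  -0.45     0.90    -0.35    -0.05]
  [  -0.30    -0.10     0.95    -0.05]
  [  -0.05    -0.35    -0.40     0.85]
Compute the cofactors C_ij = (−1)^(i+j)·(3×3 minor ij) of I−A; the adjugate is their transpose:
adj(I−A) = Cᵀ =
  [ 0.654250   0.294250   0.135250   0.063750]
  [ 0.452875   0.779125   0.325625   0.091625]
  [ 0.272875   0.197625   0.602625   0.063125]
  [ 0.353375   0.431125   0.425625   0.633625]
det(I−A) = Σ_j (I−A)_1j·C_1j = (1.00)(0.654250) + (-0.35)(0.452875) + (0.00)(0.272875) + (-0.05)(0.353375) = 0.478075
(I − A)⁻¹ = adj(I−A) / det(I−A) ≈
  [   1.3685     0.6155     0.2829     0.1333]
  [   0.9473     1.6297     0.6811     0.1917]
  [   0.5708     0.4134     1.2605     0.1320]
  [   0.7392     0.9018     0.8903     1.3254]
x = (I − A)⁻¹ d = adj(I−A)·d / det(I−A), with det(I−A) = 0.478075:
  x_P = (0.654250·110 + 0.294250·200 + 0.135250·125 + 0.063750·90) / 0.478075 = 153.46125 / 0.478075 ≈ 320.998
  x_F = (0.452875·110 + 0.779125·200 + 0.325625·125 + 0.091625·90) / 0.478075 = 254.590625 / 0.478075 ≈ 532.533
  x_S = (0.272875·110 + 0.197625·200 + 0.602625·125 + 0.063125·90) / 0.478075 = 150.550625 / 0.478075 ≈ 314.910
  x_M = (0.353375·110 + 0.431125·200 + 0.425625·125 + 0.633625·90) / 0.478075 = 235.325625 / 0.478075 ≈ 492.236

x_M = 492.236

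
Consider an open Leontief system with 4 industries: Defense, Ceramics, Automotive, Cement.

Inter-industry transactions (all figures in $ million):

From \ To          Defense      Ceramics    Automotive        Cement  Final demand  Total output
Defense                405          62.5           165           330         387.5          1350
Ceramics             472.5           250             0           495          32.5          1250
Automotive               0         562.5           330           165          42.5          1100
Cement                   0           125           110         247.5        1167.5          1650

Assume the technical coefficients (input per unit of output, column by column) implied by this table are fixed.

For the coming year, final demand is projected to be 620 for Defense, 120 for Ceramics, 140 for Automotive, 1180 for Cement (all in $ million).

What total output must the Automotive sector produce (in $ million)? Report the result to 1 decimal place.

x_3 = 1479.7

Technical coefficients a_ij = z_ij / X_j:
  a_11 = 405/1350 = 0.30, a_21 = 472.5/1350 = 0.35, a_31 = 0/1350 = 0.00, a_41 = 0/1350 = 0.00
  a_12 = 62.5/1250 = 0.05, a_22 = 250/1250 = 0.20, a_32 = 562.5/1250 = 0.45, a_42 = 125/1250 = 0.10
  a_13 = 165/1100 = 0.15, a_23 = 0/1100 = 0.00, a_33 = 330/1100 = 0.30, a_43 = 110/1100 = 0.10
  a_14 = 330/1650 = 0.20, a_24 = 495/1650 = 0.30, a_34 = 165/1650 = 0.10, a_44 = 247.5/1650 = 0.15
I − A =
  [   0.70    -0.05    -0.15    -0.20]
  [  -0.35     0.80     0.00    -0.30]
  [   0.00    -0.45     0.70    -0.10]
  [   0.00    -0.10    -0.10     0.85]
Compute the cofactors C_ij = (−1)^(i+j)·(3×3 minor ij) of I−A; the adjugate is their transpose:
adj(I−A) = Cᵀ =
  [ 0.433500   0.111125   0.115000   0.154750]
  [ 0.204750   0.409500   0.072625   0.201250]
  [ 0.137375   0.274750   0.433125   0.180250]
  [ 0.040250   0.080500   0.059500   0.356125]
det(I−A) = Σ_j (I−A)_1j·C_1j = (0.70)(0.433500) + (-0.05)(0.204750) + (-0.15)(0.137375) + (-0.20)(0.040250) = 0.26455625
(I − A)⁻¹ = adj(I−A) / det(I−A) ≈
  [   1.6386     0.4200     0.4347     0.5849]
  [   0.7739     1.5479     0.2745     0.7607]
  [   0.5193     1.0385     1.6372     0.6813]
  [   0.1521     0.3043     0.2249     1.3461]
x = (I − A)⁻¹ d = adj(I−A)·d / det(I−A), with det(I−A) = 0.26455625:
  x_1 = (0.433500·620 + 0.111125·120 + 0.115000·140 + 0.154750·1180) / 0.26455625 = 480.81 / 0.26455625 ≈ 1817.4
  x_2 = (0.204750·620 + 0.409500·120 + 0.072625·140 + 0.201250·1180) / 0.26455625 = 423.7275 / 0.26455625 ≈ 1601.7
  x_3 = (0.137375·620 + 0.274750·120 + 0.433125·140 + 0.180250·1180) / 0.26455625 = 391.475 / 0.26455625 ≈ 1479.7
  x_4 = (0.040250·620 + 0.080500·120 + 0.059500·140 + 0.356125·1180) / 0.26455625 = 463.1725 / 0.26455625 ≈ 1750.8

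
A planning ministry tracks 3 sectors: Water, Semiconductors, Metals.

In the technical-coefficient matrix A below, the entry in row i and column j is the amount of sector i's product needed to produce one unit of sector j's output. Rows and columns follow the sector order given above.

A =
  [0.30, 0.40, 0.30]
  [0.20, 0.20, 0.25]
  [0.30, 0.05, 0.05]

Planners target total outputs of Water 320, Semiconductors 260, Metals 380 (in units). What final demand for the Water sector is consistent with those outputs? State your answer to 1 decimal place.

I − A =
  [   0.70    -0.40    -0.30]
  [  -0.20     0.80    -0.25]
  [  -0.30    -0.05     0.95]
d = (I − A) x:
  d_W = (+0.70)·320 + (-0.40)·260 + (-0.30)·380 = 6.0
  d_S = (-0.20)·320 + (+0.80)·260 + (-0.25)·380 = 49.0
  d_M = (-0.30)·320 + (-0.05)·260 + (+0.95)·380 = 252.0

d_W = 6.0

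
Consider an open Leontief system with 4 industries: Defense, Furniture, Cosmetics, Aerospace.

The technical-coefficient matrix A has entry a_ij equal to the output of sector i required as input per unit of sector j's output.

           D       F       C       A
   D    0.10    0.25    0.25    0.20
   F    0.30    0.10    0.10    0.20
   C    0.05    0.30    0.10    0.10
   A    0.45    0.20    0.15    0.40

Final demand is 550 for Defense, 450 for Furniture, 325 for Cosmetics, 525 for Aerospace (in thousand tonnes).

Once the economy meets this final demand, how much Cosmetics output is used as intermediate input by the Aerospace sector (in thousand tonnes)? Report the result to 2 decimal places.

z_CA = 431.89

I − A =
  [   0.90    -0.25    -0.25    -0.20]
  [  -0.30     0.90    -0.10    -0.20]
  [  -0.05    -0.30     0.90    -0.10]
  [  -0.45    -0.20    -0.15     0.60]
Compute the cofactors C_ij = (−1)^(i+j)·(3×3 minor ij) of I−A; the adjugate is their transpose:
adj(I−A) = Cᵀ =
  [ 0.407500   0.226250   0.178500   0.241000]
  [ 0.247500   0.371250   0.148500   0.231000]
  [ 0.152500   0.173750   0.289500   0.157000]
  [ 0.426250   0.336875   0.255750   0.599500]
det(I−A) = Σ_j (I−A)_1j·C_1j = (0.90)(0.407500) + (-0.25)(0.247500) + (-0.25)(0.152500) + (-0.20)(0.426250) = 0.1815
(I − A)⁻¹ = adj(I−A) / det(I−A) ≈
  [   2.2452     1.2466     0.9835     1.3278]
  [   1.3636     2.0455     0.8182     1.2727]
  [   0.8402     0.9573     1.5950     0.8650]
  [   2.3485     1.8561     1.4091     3.3030]
First solve x = (I − A)⁻¹ d = adj(I−A)·d / det(I−A); in particular x_A = (0.426250·550 + 0.336875·450 + 0.255750·325 + 0.599500·525) / 0.1815 = 783.8875 / 0.1815 ≈ 4318.9394.
Intermediate flow from C to A: z_CA = a_CA · x_A = 0.10 × 783.8875 / 0.1815 = 78.38875 / 0.1815 ≈ 431.89.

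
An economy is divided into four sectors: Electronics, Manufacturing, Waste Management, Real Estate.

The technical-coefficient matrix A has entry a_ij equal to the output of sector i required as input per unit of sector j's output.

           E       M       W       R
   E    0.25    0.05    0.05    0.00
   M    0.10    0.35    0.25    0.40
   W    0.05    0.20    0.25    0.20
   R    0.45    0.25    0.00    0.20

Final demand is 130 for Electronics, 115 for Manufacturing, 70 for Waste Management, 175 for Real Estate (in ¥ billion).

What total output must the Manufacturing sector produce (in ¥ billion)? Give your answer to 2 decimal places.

I − A =
  [   0.75    -0.05    -0.05     0.00]
  [  -0.10     0.65    -0.25    -0.40]
  [  -0.05    -0.20     0.75    -0.20]
  [  -0.45    -0.25     0.00     0.80]
Compute the cofactors C_ij = (−1)^(i+j)·(3×3 minor ij) of I−A; the adjugate is their transpose:
adj(I−A) = Cᵀ =
  [ 0.262500   0.040500   0.031000   0.028000]
  [ 0.227500   0.443500   0.163000   0.262500]
  [ 0.136500   0.164000   0.302000   0.157500]
  [ 0.218750   0.161375   0.068375   0.321125]
det(I−A) = Σ_j (I−A)_1j·C_1j = (0.75)(0.262500) + (-0.05)(0.227500) + (-0.05)(0.136500) + (0.00)(0.218750) = 0.178675
(I − A)⁻¹ = adj(I−A) / det(I−A) ≈
  [   1.4691     0.2267     0.1735     0.1567]
  [   1.2733     2.4822     0.9123     1.4691]
  [   0.7640     0.9179     1.6902     0.8815]
  [   1.2243     0.9032     0.3827     1.7973]
x = (I − A)⁻¹ d = adj(I−A)·d / det(I−A), with det(I−A) = 0.178675:
  x_E = (0.262500·130 + 0.040500·115 + 0.031000·70 + 0.028000·175) / 0.178675 = 45.8525 / 0.178675 ≈ 256.63
  x_M = (0.227500·130 + 0.443500·115 + 0.163000·70 + 0.262500·175) / 0.178675 = 137.925 / 0.178675 ≈ 771.93
  x_W = (0.136500·130 + 0.164000·115 + 0.302000·70 + 0.157500·175) / 0.178675 = 85.3075 / 0.178675 ≈ 477.45
  x_R = (0.218750·130 + 0.161375·115 + 0.068375·70 + 0.321125·175) / 0.178675 = 107.97875 / 0.178675 ≈ 604.33

x_M = 771.93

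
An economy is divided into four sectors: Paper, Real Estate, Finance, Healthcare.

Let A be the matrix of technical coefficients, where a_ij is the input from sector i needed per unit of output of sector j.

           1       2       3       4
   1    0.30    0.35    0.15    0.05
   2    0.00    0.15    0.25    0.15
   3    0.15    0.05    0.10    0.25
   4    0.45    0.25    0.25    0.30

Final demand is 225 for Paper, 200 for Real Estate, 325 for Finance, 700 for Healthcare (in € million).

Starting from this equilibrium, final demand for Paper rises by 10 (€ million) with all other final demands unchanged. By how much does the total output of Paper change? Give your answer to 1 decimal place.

I − A =
  [   0.70    -0.35    -0.15    -0.05]
  [   0.00     0.85    -0.25    -0.15]
  [  -0.15    -0.05     0.90    -0.25]
  [  -0.45    -0.25    -0.25     0.70]
Compute the cofactors C_ij = (−1)^(i+j)·(3×3 minor ij) of I−A; the adjugate is their transpose:
adj(I−A) = Cᵀ =
  [ 0.422375   0.225125   0.171750   0.139750]
  [ 0.120750   0.342500   0.153250   0.136750]
  [ 0.182625   0.145125   0.347500   0.168250]
  [ 0.379875   0.318875   0.289250   0.494500]
det(I−A) = Σ_j (I−A)_1j·C_1j = (0.70)(0.422375) + (-0.35)(0.120750) + (-0.15)(0.182625) + (-0.05)(0.379875) = 0.2070125
(I − A)⁻¹ = adj(I−A) / det(I−A) ≈
  [   2.0403     1.0875     0.8297     0.6751]
  [   0.5833     1.6545     0.7403     0.6606]
  [   0.8822     0.7010     1.6786     0.8128]
  [   1.8350     1.5404     1.3973     2.3887]
Δx = (I − A)⁻¹ Δd with Δd having +10 in the Paper component and 0 elsewhere.
So Δx_1 = L_11 · (+10), where L_11 = adj(I−A)_11 / det(I−A) = 0.422375 / 0.2070125.
Δx_1 = 0.422375 × (+10) / 0.2070125 = 4.22375 / 0.2070125 ≈ 20.4.

Δx_1 = 20.4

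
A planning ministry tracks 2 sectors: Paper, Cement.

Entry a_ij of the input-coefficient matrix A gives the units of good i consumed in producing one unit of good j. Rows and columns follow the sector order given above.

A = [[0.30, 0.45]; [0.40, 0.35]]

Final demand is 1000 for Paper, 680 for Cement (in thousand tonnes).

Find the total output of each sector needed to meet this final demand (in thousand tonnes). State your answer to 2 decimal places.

x_P = 3476.36, x_C = 3185.45

I − A =
  [   0.70    -0.45]
  [  -0.40     0.65]
det(I−A) = (0.70)(0.65) − (-0.45)(-0.40) = 0.2750
adj(I−A) = [[0.65, 0.45], [0.40, 0.70]]
(I − A)⁻¹ = adj(I−A) / det(I−A) ≈
  [   2.3636     1.6364]
  [   1.4545     2.5455]
x = (I − A)⁻¹ d = adj(I−A)·d / det(I−A), with det(I−A) = 0.2750:
  x_P = (0.65·1000 + 0.45·680) / 0.2750 = 956.00 / 0.2750 ≈ 3476.36
  x_C = (0.40·1000 + 0.70·680) / 0.2750 = 876.00 / 0.2750 ≈ 3185.45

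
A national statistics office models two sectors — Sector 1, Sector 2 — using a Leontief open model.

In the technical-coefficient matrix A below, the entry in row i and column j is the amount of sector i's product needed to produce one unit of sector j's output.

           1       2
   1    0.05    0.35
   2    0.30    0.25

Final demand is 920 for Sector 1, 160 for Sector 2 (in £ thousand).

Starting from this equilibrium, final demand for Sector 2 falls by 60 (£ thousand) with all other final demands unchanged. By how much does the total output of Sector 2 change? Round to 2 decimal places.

I − A =
  [   0.95    -0.35]
  [  -0.30     0.75]
det(I−A) = (0.95)(0.75) − (-0.35)(-0.30) = 0.6075
adj(I−A) = [[0.75, 0.35], [0.30, 0.95]]
(I − A)⁻¹ = adj(I−A) / det(I−A) ≈
  [   1.2346     0.5761]
  [   0.4938     1.5638]
Δx = (I − A)⁻¹ Δd with Δd having -60 in the Sector 2 component and 0 elsewhere.
So Δx_2 = L_22 · (-60), where L_22 = adj(I−A)_22 / det(I−A) = 0.95 / 0.6075.
Δx_2 = 0.95 × (-60) / 0.6075 = -57.00 / 0.6075 ≈ -93.83.

Δx_2 = -93.83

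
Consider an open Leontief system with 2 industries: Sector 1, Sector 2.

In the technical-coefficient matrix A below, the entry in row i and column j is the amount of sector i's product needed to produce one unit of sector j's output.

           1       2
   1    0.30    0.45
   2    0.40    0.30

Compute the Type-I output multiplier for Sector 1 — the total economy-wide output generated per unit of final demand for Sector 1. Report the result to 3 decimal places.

I − A =
  [   0.70    -0.45]
  [  -0.40     0.70]
det(I−A) = (0.70)(0.70) − (-0.45)(-0.40) = 0.3100
adj(I−A) = [[0.70, 0.45], [0.40, 0.70]]
(I − A)⁻¹ = adj(I−A) / det(I−A) ≈
  [   2.2581     1.4516]
  [   1.2903     2.2581]
The output multiplier for sector j is the column-j sum of the Leontief inverse (I − A)⁻¹ = adj(I−A) / det(I−A).
Column 1 of adj(I−A): (0.70, 0.40); det(I−A) = 0.3100.
m_1 = (0.70 + 0.40) / 0.3100 = 1.10 / 0.3100 ≈ 3.548.

m_1 = 3.548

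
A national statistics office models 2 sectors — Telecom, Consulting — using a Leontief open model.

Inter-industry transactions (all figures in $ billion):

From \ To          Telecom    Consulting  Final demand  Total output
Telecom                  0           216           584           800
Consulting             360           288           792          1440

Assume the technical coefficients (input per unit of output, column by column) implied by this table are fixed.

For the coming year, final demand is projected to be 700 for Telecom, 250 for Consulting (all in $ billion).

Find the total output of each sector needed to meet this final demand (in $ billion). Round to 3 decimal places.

x_T = 815.700, x_C = 771.331

Technical coefficients a_ij = z_ij / X_j:
  a_TT = 0/800 = 0.00, a_CT = 360/800 = 0.45
  a_TC = 216/1440 = 0.15, a_CC = 288/1440 = 0.20
I − A =
  [   1.00    -0.15]
  [  -0.45     0.80]
det(I−A) = (1.00)(0.80) − (-0.15)(-0.45) = 0.7325
adj(I−A) = [[0.80, 0.15], [0.45, 1.00]]
(I − A)⁻¹ = adj(I−A) / det(I−A) ≈
  [   1.0922     0.2048]
  [   0.6143     1.3652]
x = (I − A)⁻¹ d = adj(I−A)·d / det(I−A), with det(I−A) = 0.7325:
  x_T = (0.80·700 + 0.15·250) / 0.7325 = 597.50 / 0.7325 ≈ 815.700
  x_C = (0.45·700 + 1.00·250) / 0.7325 = 565.00 / 0.7325 ≈ 771.331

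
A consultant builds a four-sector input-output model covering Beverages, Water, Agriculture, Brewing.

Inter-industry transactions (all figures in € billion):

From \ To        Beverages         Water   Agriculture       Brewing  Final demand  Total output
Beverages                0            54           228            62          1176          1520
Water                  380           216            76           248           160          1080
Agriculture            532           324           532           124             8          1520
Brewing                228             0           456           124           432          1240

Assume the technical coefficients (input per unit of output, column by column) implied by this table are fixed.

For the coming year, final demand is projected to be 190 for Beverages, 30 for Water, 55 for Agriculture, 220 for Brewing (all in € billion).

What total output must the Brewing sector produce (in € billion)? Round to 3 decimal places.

x_4 = 435.715

Technical coefficients a_ij = z_ij / X_j:
  a_11 = 0/1520 = 0.00, a_21 = 380/1520 = 0.25, a_31 = 532/1520 = 0.35, a_41 = 228/1520 = 0.15
  a_12 = 54/1080 = 0.05, a_22 = 216/1080 = 0.20, a_32 = 324/1080 = 0.30, a_42 = 0/1080 = 0.00
  a_13 = 228/1520 = 0.15, a_23 = 76/1520 = 0.05, a_33 = 532/1520 = 0.35, a_43 = 456/1520 = 0.30
  a_14 = 62/1240 = 0.05, a_24 = 248/1240 = 0.20, a_34 = 124/1240 = 0.10, a_44 = 124/1240 = 0.10
I − A =
  [   1.00    -0.05    -0.15    -0.05]
  [  -0.25     0.80    -0.05    -0.20]
  [  -0.35    -0.30     0.65    -0.10]
  [  -0.15     0.00    -0.30     0.90]
Compute the cofactors C_ij = (−1)^(i+j)·(3×3 minor ij) of I−A; the adjugate is their transpose:
adj(I−A) = Cᵀ =
  [ 0.412500   0.072750   0.125250   0.053000]
  [ 0.195750   0.495375   0.146625   0.137250]
  [ 0.340500   0.284250   0.701250   0.160000]
  [ 0.182250   0.106875   0.254625   0.442750]
det(I−A) = Σ_j (I−A)_1j·C_1j = (1.00)(0.412500) + (-0.05)(0.195750) + (-0.15)(0.340500) + (-0.05)(0.182250) = 0.342525
(I − A)⁻¹ = adj(I−A) / det(I−A) ≈
  [   1.2043     0.2124     0.3657     0.1547]
  [   0.5715     1.4462     0.4281     0.4007]
  [   0.9941     0.8299     2.0473     0.4671]
  [   0.5321     0.3120     0.7434     1.2926]
x = (I − A)⁻¹ d = adj(I−A)·d / det(I−A), with det(I−A) = 0.342525:
  x_1 = (0.412500·190 + 0.072750·30 + 0.125250·55 + 0.053000·220) / 0.342525 = 99.10625 / 0.342525 ≈ 289.340
  x_2 = (0.195750·190 + 0.495375·30 + 0.146625·55 + 0.137250·220) / 0.342525 = 90.313125 / 0.342525 ≈ 263.669
  x_3 = (0.340500·190 + 0.284250·30 + 0.701250·55 + 0.160000·220) / 0.342525 = 146.99125 / 0.342525 ≈ 429.140
  x_4 = (0.182250·190 + 0.106875·30 + 0.254625·55 + 0.442750·220) / 0.342525 = 149.243125 / 0.342525 ≈ 435.715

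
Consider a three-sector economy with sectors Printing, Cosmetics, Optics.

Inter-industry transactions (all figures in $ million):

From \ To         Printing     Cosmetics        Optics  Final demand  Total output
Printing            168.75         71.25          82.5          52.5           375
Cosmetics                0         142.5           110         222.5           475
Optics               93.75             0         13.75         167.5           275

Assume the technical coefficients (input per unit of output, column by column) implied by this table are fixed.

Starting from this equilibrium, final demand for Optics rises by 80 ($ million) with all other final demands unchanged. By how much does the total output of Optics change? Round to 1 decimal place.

Technical coefficients a_ij = z_ij / X_j:
  a_PP = 168.75/375 = 0.45, a_CP = 0/375 = 0.00, a_OP = 93.75/375 = 0.25
  a_PC = 71.25/475 = 0.15, a_CC = 142.5/475 = 0.30, a_OC = 0/475 = 0.00
  a_PO = 82.5/275 = 0.30, a_CO = 110/275 = 0.40, a_OO = 13.75/275 = 0.05
I − A =
  [   0.55    -0.15    -0.30]
  [   0.00     0.70    -0.40]
  [  -0.25     0.00     0.95]
Cofactors of I−A, C_ij = (−1)^(i+j)·(minor ij) (rows/columns in the sector order above):
  C_11 = (0.70)(0.95) − (-0.40)(0.00) = 0.6650
  C_12 = −[(0.00)(0.95) − (-0.40)(-0.25)] = 0.1000
  C_13 = (0.00)(0.00) − (0.70)(-0.25) = 0.1750
  C_21 = −[(-0.15)(0.95) − (-0.30)(0.00)] = 0.1425
  C_22 = (0.55)(0.95) − (-0.30)(-0.25) = 0.4475
  C_23 = −[(0.55)(0.00) − (-0.15)(-0.25)] = 0.0375
  C_31 = (-0.15)(-0.40) − (-0.30)(0.70) = 0.2700
  C_32 = −[(0.55)(-0.40) − (-0.30)(0.00)] = 0.2200
  C_33 = (0.55)(0.70) − (-0.15)(0.00) = 0.3850
det(I−A) = Σ_j (I−A)_1j·C_1j = (0.55)(0.6650) + (-0.15)(0.1000) + (-0.30)(0.1750) = 0.29825
adj(I−A) = Cᵀ =
  [ 0.6650   0.1425   0.2700]
  [ 0.1000   0.4475   0.2200]
  [ 0.1750   0.0375   0.3850]
(I − A)⁻¹ = adj(I−A) / det(I−A) ≈
  [   2.2297     0.4778     0.9053]
  [   0.3353     1.5004     0.7376]
  [   0.5868     0.1257     1.2909]
Δx = (I − A)⁻¹ Δd with Δd having +80 in the Optics component and 0 elsewhere.
So Δx_O = L_OO · (+80), where L_OO = adj(I−A)_OO / det(I−A) = 0.3850 / 0.29825.
Δx_O = 0.3850 × (+80) / 0.29825 = 30.80 / 0.29825 ≈ 103.3.

Δx_O = 103.3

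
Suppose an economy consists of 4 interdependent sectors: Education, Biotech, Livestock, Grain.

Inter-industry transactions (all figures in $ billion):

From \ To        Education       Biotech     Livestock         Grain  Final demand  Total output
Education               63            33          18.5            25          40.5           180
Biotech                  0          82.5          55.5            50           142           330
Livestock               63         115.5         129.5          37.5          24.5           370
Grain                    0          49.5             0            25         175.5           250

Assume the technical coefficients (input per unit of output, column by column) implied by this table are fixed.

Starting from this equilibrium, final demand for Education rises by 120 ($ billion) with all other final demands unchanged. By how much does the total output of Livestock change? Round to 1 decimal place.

Δx_L = 121.6

Technical coefficients a_ij = z_ij / X_j:
  a_EE = 63/180 = 0.35, a_BE = 0/180 = 0.00, a_LE = 63/180 = 0.35, a_GE = 0/180 = 0.00
  a_EB = 33/330 = 0.10, a_BB = 82.5/330 = 0.25, a_LB = 115.5/330 = 0.35, a_GB = 49.5/330 = 0.15
  a_EL = 18.5/370 = 0.05, a_BL = 55.5/370 = 0.15, a_LL = 129.5/370 = 0.35, a_GL = 0/370 = 0.00
  a_EG = 25/250 = 0.10, a_BG = 50/250 = 0.20, a_LG = 37.5/250 = 0.15, a_GG = 25/250 = 0.10
I − A =
  [   0.65    -0.10    -0.05    -0.10]
  [   0.00     0.75    -0.15    -0.20]
  [  -0.35    -0.35     0.65    -0.15]
  [   0.00    -0.15     0.00     0.90]
Compute the cofactors C_ij = (−1)^(i+j)·(3×3 minor ij) of I−A; the adjugate is their transpose:
adj(I−A) = Cᵀ =
  [ 0.368625   0.085125   0.048000   0.067875]
  [ 0.047250   0.364500   0.087750   0.100875]
  [ 0.225750   0.256125   0.419250   0.151875]
  [ 0.007875   0.060750   0.014625   0.264375]
det(I−A) = Σ_j (I−A)_1j·C_1j = (0.65)(0.368625) + (-0.10)(0.047250) + (-0.05)(0.225750) + (-0.10)(0.007875) = 0.22280625
(I − A)⁻¹ = adj(I−A) / det(I−A) ≈
  [   1.6545     0.3821     0.2154     0.3046]
  [   0.2121     1.6360     0.3938     0.4527]
  [   1.0132     1.1495     1.8817     0.6816]
  [   0.0353     0.2727     0.0656     1.1866]
Δx = (I − A)⁻¹ Δd with Δd having +120 in the Education component and 0 elsewhere.
So Δx_L = L_LE · (+120), where L_LE = adj(I−A)_LE / det(I−A) = 0.225750 / 0.22280625.
Δx_L = 0.225750 × (+120) / 0.22280625 = 27.09 / 0.22280625 ≈ 121.6.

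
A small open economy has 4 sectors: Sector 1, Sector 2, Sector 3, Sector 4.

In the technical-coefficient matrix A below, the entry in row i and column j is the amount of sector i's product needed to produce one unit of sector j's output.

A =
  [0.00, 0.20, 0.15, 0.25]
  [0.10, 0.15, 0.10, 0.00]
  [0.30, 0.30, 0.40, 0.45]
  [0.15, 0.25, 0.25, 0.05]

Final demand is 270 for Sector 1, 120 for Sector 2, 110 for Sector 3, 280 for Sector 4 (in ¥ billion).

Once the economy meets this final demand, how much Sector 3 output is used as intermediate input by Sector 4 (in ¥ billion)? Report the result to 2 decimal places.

z_34 = 413.34

I − A =
  [   1.00    -0.20    -0.15    -0.25]
  [  -0.10     0.85    -0.10     0.00]
  [  -0.30    -0.30     0.60    -0.45]
  [  -0.15    -0.25    -0.25     0.95]
Compute the cofactors C_ij = (−1)^(i+j)·(3×3 minor ij) of I−A; the adjugate is their transpose:
adj(I−A) = Cᵀ =
  [ 0.349125   0.207375   0.199500   0.186375]
  [ 0.081000   0.363375   0.111750   0.074250]
  [ 0.339375   0.475500   0.750375   0.444750]
  [ 0.165750   0.253500   0.258375   0.419250]
det(I−A) = Σ_j (I−A)_1j·C_1j = (1.00)(0.349125) + (-0.20)(0.081000) + (-0.15)(0.339375) + (-0.25)(0.165750) = 0.24058125
(I − A)⁻¹ = adj(I−A) / det(I−A) ≈
  [   1.4512     0.8620     0.8292     0.7747]
  [   0.3367     1.5104     0.4645     0.3086]
  [   1.4106     1.9765     3.1190     1.8486]
  [   0.6890     1.0537     1.0740     1.7427]
First solve x = (I − A)⁻¹ d = adj(I−A)·d / det(I−A); in particular x_4 = (0.165750·270 + 0.253500·120 + 0.258375·110 + 0.419250·280) / 0.24058125 = 220.98375 / 0.24058125 ≈ 918.5410.
Intermediate flow from 3 to 4: z_34 = a_34 · x_4 = 0.45 × 220.98375 / 0.24058125 = 99.4426875 / 0.24058125 ≈ 413.34.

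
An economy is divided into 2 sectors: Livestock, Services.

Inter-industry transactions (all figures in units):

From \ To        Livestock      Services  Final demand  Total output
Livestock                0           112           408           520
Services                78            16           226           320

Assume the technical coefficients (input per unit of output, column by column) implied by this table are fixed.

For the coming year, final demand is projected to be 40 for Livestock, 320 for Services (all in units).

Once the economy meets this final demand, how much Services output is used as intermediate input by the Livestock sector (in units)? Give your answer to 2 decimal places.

Technical coefficients a_ij = z_ij / X_j:
  a_11 = 0/520 = 0.00, a_21 = 78/520 = 0.15
  a_12 = 112/320 = 0.35, a_22 = 16/320 = 0.05
I − A =
  [   1.00    -0.35]
  [  -0.15     0.95]
det(I−A) = (1.00)(0.95) − (-0.35)(-0.15) = 0.8975
adj(I−A) = [[0.95, 0.35], [0.15, 1.00]]
(I − A)⁻¹ = adj(I−A) / det(I−A) ≈
  [   1.0585     0.3900]
  [   0.1671     1.1142]
First solve x = (I − A)⁻¹ d = adj(I−A)·d / det(I−A); in particular x_1 = (0.95·40 + 0.35·320) / 0.8975 = 150.00 / 0.8975 ≈ 167.1309.
Intermediate flow from 2 to 1: z_21 = a_21 · x_1 = 0.15 × 150.00 / 0.8975 = 22.50 / 0.8975 ≈ 25.07.

z_21 = 25.07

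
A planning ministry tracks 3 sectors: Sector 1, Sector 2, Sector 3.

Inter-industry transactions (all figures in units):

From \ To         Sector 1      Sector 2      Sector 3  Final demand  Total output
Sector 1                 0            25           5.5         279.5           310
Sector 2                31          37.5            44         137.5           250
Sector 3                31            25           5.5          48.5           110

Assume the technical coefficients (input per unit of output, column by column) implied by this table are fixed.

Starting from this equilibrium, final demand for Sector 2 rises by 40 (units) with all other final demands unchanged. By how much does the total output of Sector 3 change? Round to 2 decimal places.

Δx_3 = 5.87

Technical coefficients a_ij = z_ij / X_j:
  a_11 = 0/310 = 0.00, a_21 = 31/310 = 0.10, a_31 = 31/310 = 0.10
  a_12 = 25/250 = 0.10, a_22 = 37.5/250 = 0.15, a_32 = 25/250 = 0.10
  a_13 = 5.5/110 = 0.05, a_23 = 44/110 = 0.40, a_33 = 5.5/110 = 0.05
I − A =
  [   1.00    -0.10    -0.05]
  [  -0.10     0.85    -0.40]
  [  -0.10    -0.10     0.95]
Cofactors of I−A, C_ij = (−1)^(i+j)·(minor ij) (rows/columns in the sector order above):
  C_11 = (0.85)(0.95) − (-0.40)(-0.10) = 0.7675
  C_12 = −[(-0.10)(0.95) − (-0.40)(-0.10)] = 0.1350
  C_13 = (-0.10)(-0.10) − (0.85)(-0.10) = 0.0950
  C_21 = −[(-0.10)(0.95) − (-0.05)(-0.10)] = 0.1000
  C_22 = (1.00)(0.95) − (-0.05)(-0.10) = 0.9450
  C_23 = −[(1.00)(-0.10) − (-0.10)(-0.10)] = 0.1100
  C_31 = (-0.10)(-0.40) − (-0.05)(0.85) = 0.0825
  C_32 = −[(1.00)(-0.40) − (-0.05)(-0.10)] = 0.4050
  C_33 = (1.00)(0.85) − (-0.10)(-0.10) = 0.8400
det(I−A) = Σ_j (I−A)_1j·C_1j = (1.00)(0.7675) + (-0.10)(0.1350) + (-0.05)(0.0950) = 0.74925
adj(I−A) = Cᵀ =
  [ 0.7675   0.1000   0.0825]
  [ 0.1350   0.9450   0.4050]
  [ 0.0950   0.1100   0.8400]
(I − A)⁻¹ = adj(I−A) / det(I−A) ≈
  [   1.0244     0.1335     0.1101]
  [   0.1802     1.2613     0.5405]
  [   0.1268     0.1468     1.1211]
Δx = (I − A)⁻¹ Δd with Δd having +40 in the Sector 2 component and 0 elsewhere.
So Δx_3 = L_32 · (+40), where L_32 = adj(I−A)_32 / det(I−A) = 0.1100 / 0.74925.
Δx_3 = 0.1100 × (+40) / 0.74925 = 4.40 / 0.74925 ≈ 5.87.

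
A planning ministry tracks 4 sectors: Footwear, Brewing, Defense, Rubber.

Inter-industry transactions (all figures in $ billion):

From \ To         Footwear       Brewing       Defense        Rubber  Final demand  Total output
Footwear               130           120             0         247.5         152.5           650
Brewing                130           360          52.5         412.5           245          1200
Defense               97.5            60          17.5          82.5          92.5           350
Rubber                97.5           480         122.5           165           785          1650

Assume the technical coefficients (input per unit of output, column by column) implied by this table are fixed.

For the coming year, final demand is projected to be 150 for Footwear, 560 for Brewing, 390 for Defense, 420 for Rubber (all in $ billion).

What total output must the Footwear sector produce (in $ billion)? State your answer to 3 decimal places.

Technical coefficients a_ij = z_ij / X_j:
  a_FF = 130/650 = 0.20, a_BF = 130/650 = 0.20, a_DF = 97.5/650 = 0.15, a_RF = 97.5/650 = 0.15
  a_FB = 120/1200 = 0.10, a_BB = 360/1200 = 0.30, a_DB = 60/1200 = 0.05, a_RB = 480/1200 = 0.40
  a_FD = 0/350 = 0.00, a_BD = 52.5/350 = 0.15, a_DD = 17.5/350 = 0.05, a_RD = 122.5/350 = 0.35
  a_FR = 247.5/1650 = 0.15, a_BR = 412.5/1650 = 0.25, a_DR = 82.5/1650 = 0.05, a_RR = 165/1650 = 0.10
I − A =
  [   0.80    -0.10     0.00    -0.15]
  [  -0.20     0.70    -0.15    -0.25]
  [  -0.15    -0.05     0.95    -0.05]
  [  -0.15    -0.40    -0.35     0.90]
Compute the cofactors C_ij = (−1)^(i+j)·(3×3 minor ij) of I−A; the adjugate is their transpose:
adj(I−A) = Cᵀ =
  [ 0.477125   0.143375   0.068000   0.123125]
  [ 0.237625   0.640750   0.185125   0.227875]
  [ 0.099625   0.074125   0.374500   0.058000]
  [ 0.223875   0.337500   0.239250   0.504750]
det(I−A) = Σ_j (I−A)_1j·C_1j = (0.80)(0.477125) + (-0.10)(0.237625) + (0.00)(0.099625) + (-0.15)(0.223875) = 0.32435625
(I − A)⁻¹ = adj(I−A) / det(I−A) ≈
  [   1.4710     0.4420     0.2096     0.3796]
  [   0.7326     1.9755     0.5707     0.7025]
  [   0.3071     0.2285     1.1546     0.1788]
  [   0.6902     1.0405     0.7376     1.5562]
x = (I − A)⁻¹ d = adj(I−A)·d / det(I−A), with det(I−A) = 0.32435625:
  x_F = (0.477125·150 + 0.143375·560 + 0.068000·390 + 0.123125·420) / 0.32435625 = 230.09125 / 0.32435625 ≈ 709.378
  x_B = (0.237625·150 + 0.640750·560 + 0.185125·390 + 0.227875·420) / 0.32435625 = 562.37 / 0.32435625 ≈ 1733.803
  x_D = (0.099625·150 + 0.074125·560 + 0.374500·390 + 0.058000·420) / 0.32435625 = 226.86875 / 0.32435625 ≈ 699.443
  x_R = (0.223875·150 + 0.337500·560 + 0.239250·390 + 0.504750·420) / 0.32435625 = 527.88375 / 0.32435625 ≈ 1627.481

x_F = 709.378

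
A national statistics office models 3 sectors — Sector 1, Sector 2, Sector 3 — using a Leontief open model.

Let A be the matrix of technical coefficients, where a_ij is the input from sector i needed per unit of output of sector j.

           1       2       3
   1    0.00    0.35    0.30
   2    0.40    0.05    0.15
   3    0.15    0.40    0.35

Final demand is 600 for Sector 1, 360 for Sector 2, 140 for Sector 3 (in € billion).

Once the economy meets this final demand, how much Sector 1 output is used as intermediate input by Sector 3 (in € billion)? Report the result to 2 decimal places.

I − A =
  [   1.00    -0.35    -0.30]
  [  -0.40     0.95    -0.15]
  [  -0.15    -0.40     0.65]
Cofactors of I−A, C_ij = (−1)^(i+j)·(minor ij) (rows/columns in the sector order above):
  C_11 = (0.95)(0.65) − (-0.15)(-0.40) = 0.5575
  C_12 = −[(-0.40)(0.65) − (-0.15)(-0.15)] = 0.2825
  C_13 = (-0.40)(-0.40) − (0.95)(-0.15) = 0.3025
  C_21 = −[(-0.35)(0.65) − (-0.30)(-0.40)] = 0.3475
  C_22 = (1.00)(0.65) − (-0.30)(-0.15) = 0.6050
  C_23 = −[(1.00)(-0.40) − (-0.35)(-0.15)] = 0.4525
  C_31 = (-0.35)(-0.15) − (-0.30)(0.95) = 0.3375
  C_32 = −[(1.00)(-0.15) − (-0.30)(-0.40)] = 0.2700
  C_33 = (1.00)(0.95) − (-0.35)(-0.40) = 0.8100
det(I−A) = Σ_j (I−A)_1j·C_1j = (1.00)(0.5575) + (-0.35)(0.2825) + (-0.30)(0.3025) = 0.367875
adj(I−A) = Cᵀ =
  [ 0.5575   0.3475   0.3375]
  [ 0.2825   0.6050   0.2700]
  [ 0.3025   0.4525   0.8100]
(I − A)⁻¹ = adj(I−A) / det(I−A) ≈
  [   1.5155     0.9446     0.9174]
  [   0.7679     1.6446     0.7339]
  [   0.8223     1.2300     2.2018]
First solve x = (I − A)⁻¹ d = adj(I−A)·d / det(I−A); in particular x_3 = (0.3025·600 + 0.4525·360 + 0.8100·140) / 0.367875 = 457.80 / 0.367875 ≈ 1244.4444.
Intermediate flow from 1 to 3: z_13 = a_13 · x_3 = 0.30 × 457.80 / 0.367875 = 137.34 / 0.367875 ≈ 373.33.

z_13 = 373.33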